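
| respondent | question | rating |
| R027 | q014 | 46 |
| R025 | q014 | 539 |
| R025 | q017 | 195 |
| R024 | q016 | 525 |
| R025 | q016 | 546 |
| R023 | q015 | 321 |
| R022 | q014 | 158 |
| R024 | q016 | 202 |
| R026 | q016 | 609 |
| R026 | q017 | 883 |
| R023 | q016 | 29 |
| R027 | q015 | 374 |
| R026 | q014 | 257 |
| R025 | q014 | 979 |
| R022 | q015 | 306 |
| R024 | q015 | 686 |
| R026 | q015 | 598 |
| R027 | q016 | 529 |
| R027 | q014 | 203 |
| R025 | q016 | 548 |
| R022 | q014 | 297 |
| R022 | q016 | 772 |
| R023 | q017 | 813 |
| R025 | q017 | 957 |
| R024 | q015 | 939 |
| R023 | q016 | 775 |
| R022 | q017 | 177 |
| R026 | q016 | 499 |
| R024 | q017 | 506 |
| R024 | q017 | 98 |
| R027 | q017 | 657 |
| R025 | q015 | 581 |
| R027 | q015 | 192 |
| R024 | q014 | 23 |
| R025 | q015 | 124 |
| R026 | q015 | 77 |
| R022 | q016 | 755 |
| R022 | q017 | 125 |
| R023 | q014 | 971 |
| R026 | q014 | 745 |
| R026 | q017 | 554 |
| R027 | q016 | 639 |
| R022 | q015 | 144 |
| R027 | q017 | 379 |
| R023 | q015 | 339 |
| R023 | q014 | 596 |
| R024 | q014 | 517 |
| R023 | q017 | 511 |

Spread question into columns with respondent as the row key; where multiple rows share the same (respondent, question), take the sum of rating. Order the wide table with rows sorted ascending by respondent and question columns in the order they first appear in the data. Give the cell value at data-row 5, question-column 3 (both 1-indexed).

1108

With rows sorted ascending by respondent, row 5 is respondent=R026. question columns in first-appearance order: q014, q017, q016, q015; column 3 is q016.
Long rows with respondent=R026, question=q016: 609 + 499 = 1108.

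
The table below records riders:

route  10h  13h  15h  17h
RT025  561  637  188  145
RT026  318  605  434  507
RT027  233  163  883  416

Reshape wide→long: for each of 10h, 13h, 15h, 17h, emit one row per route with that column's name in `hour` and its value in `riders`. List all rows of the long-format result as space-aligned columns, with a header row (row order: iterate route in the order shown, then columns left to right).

route  hour  riders
RT025  10h   561   
RT025  13h   637   
RT025  15h   188   
RT025  17h   145   
RT026  10h   318   
RT026  13h   605   
RT026  15h   434   
RT026  17h   507   
RT027  10h   233   
RT027  13h   163   
RT027  15h   883   
RT027  17h   416   

Each (route, column) pair becomes one row: 3 × 4 = 12 rows.
For example, (RT025, 10h) → riders=561.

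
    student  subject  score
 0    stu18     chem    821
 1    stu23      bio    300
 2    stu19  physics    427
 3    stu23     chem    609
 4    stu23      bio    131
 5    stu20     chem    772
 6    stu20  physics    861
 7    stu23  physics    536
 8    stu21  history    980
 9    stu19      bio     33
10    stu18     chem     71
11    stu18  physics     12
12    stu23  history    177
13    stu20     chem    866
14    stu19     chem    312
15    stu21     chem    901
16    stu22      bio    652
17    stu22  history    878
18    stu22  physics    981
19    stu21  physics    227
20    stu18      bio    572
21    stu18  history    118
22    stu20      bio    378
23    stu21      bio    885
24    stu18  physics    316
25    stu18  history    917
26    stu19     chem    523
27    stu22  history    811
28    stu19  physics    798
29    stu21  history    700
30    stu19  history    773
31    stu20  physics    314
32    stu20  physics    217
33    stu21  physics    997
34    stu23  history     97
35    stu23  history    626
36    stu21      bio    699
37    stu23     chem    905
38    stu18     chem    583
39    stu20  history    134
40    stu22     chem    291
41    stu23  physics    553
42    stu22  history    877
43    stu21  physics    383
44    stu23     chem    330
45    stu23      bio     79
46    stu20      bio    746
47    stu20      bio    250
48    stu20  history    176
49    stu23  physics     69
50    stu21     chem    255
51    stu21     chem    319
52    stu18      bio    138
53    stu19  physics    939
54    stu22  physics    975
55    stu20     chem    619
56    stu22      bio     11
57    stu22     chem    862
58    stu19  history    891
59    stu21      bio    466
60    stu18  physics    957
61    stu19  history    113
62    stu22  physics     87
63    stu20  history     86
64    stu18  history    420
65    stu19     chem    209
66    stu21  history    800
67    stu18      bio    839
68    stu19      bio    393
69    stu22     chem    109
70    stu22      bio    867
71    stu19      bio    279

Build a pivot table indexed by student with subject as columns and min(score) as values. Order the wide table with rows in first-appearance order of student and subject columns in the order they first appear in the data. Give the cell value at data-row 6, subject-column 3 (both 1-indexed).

87

With rows in first-appearance order of student, row 6 is student=stu22. subject columns in first-appearance order: chem, bio, physics, history; column 3 is physics.
Long rows with student=stu22, subject=physics: min(981, 975, 87) = 87.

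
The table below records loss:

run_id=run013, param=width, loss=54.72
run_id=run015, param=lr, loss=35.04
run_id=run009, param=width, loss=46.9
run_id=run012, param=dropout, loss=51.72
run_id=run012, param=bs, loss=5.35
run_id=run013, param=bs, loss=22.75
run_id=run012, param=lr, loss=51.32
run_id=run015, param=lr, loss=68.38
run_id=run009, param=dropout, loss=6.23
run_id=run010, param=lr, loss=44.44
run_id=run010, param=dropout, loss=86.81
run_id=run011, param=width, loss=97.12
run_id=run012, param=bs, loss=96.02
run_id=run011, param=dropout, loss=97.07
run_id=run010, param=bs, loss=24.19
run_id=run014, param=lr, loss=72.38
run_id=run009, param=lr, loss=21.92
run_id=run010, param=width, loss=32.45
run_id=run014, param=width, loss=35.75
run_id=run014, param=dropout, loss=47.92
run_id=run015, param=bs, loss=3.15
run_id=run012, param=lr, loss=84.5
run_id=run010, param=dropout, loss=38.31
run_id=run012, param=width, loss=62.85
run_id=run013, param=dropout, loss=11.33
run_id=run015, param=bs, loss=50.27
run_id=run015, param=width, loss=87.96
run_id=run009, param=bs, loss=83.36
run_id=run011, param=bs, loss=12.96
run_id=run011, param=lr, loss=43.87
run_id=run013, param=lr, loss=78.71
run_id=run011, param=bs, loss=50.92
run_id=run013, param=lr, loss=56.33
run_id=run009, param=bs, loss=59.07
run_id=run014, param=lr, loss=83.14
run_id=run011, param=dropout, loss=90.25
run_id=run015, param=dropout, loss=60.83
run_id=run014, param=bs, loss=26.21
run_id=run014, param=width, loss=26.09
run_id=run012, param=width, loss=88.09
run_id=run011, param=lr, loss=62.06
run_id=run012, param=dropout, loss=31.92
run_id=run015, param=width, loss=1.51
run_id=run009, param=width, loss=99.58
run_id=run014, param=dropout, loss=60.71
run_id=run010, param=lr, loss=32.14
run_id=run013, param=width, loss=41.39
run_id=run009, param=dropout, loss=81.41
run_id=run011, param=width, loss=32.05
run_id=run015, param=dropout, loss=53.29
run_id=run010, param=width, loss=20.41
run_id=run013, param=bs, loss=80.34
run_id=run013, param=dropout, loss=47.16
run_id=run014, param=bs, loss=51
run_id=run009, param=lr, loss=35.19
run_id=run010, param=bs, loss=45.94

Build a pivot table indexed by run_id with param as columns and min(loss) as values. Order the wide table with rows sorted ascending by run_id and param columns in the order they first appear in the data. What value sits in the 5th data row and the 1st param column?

41.39

With rows sorted ascending by run_id, row 5 is run_id=run013. param columns in first-appearance order: width, lr, dropout, bs; column 1 is width.
Long rows with run_id=run013, param=width: min(54.72, 41.39) = 41.39.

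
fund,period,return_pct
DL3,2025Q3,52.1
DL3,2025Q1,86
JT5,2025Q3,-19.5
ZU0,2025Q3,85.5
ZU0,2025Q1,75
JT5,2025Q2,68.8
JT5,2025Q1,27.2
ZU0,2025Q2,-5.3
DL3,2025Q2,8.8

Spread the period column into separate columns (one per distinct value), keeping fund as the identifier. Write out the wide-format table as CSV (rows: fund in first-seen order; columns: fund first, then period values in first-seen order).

Columns: fund plus the 3 distinct period values (2025Q3, 2025Q1, 2025Q2).
For example, row DL3 column 2025Q3 takes return_pct=52.1 from the long row (DL3, 2025Q3).

fund,2025Q3,2025Q1,2025Q2
DL3,52.1,86,8.8
JT5,-19.5,27.2,68.8
ZU0,85.5,75,-5.3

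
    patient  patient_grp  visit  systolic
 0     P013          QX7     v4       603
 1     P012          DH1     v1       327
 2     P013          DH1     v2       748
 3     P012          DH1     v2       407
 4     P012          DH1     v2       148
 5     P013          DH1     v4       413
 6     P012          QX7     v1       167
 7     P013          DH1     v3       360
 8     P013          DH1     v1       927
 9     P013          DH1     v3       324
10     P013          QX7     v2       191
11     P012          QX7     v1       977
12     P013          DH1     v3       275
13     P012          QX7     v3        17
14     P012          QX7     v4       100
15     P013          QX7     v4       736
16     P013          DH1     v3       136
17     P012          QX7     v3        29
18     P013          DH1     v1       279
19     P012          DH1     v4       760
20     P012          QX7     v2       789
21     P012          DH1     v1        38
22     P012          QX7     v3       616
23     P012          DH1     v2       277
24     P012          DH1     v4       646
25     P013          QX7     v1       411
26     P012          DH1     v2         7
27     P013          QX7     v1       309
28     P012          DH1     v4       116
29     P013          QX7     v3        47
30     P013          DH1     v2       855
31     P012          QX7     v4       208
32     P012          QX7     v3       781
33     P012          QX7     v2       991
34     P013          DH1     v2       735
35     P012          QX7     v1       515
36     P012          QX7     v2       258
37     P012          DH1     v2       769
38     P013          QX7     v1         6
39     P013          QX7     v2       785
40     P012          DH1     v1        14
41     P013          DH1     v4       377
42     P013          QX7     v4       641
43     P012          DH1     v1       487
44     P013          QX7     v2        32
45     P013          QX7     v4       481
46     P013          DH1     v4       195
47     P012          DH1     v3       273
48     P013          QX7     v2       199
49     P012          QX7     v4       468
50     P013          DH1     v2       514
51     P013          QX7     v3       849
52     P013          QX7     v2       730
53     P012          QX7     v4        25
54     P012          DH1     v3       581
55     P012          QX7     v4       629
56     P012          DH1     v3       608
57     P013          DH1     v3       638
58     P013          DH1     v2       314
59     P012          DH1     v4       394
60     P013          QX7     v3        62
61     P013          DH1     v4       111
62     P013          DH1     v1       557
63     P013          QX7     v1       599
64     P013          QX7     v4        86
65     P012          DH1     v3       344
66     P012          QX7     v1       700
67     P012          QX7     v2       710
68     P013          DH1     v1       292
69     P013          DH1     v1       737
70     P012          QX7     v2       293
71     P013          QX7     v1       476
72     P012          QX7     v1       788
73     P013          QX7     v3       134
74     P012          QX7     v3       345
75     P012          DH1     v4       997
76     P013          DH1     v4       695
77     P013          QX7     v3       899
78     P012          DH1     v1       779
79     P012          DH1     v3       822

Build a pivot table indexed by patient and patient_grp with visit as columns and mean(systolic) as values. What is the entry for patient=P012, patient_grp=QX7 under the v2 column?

Rows with patient=P012, patient_grp=QX7 and visit=v2: systolic values are 789, 991, 258, 710, 293.
(789 + 991 + 258 + 710 + 293) / 5 = 608.20.

608.20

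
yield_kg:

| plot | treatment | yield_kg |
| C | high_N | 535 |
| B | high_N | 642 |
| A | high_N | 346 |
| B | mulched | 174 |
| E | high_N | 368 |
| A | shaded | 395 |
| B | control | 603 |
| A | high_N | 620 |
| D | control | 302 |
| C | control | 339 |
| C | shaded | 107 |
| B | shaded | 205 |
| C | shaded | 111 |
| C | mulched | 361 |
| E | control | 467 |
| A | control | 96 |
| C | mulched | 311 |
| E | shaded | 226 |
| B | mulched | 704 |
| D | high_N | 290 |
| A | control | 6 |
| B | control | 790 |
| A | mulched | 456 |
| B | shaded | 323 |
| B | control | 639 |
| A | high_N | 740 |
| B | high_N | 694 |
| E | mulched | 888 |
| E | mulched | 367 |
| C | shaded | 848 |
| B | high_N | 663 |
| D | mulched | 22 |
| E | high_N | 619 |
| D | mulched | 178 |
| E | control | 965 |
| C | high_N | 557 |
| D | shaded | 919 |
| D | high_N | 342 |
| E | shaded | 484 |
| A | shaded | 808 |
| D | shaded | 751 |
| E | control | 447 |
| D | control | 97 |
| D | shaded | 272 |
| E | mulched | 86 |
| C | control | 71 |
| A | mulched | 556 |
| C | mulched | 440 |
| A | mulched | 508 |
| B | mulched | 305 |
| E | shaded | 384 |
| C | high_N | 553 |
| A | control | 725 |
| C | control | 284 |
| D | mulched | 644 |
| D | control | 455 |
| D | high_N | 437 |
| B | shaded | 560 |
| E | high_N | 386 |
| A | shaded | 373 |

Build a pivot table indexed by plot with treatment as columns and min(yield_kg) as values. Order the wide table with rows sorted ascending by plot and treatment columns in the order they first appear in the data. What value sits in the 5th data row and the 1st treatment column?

368

With rows sorted ascending by plot, row 5 is plot=E. treatment columns in first-appearance order: high_N, mulched, shaded, control; column 1 is high_N.
Long rows with plot=E, treatment=high_N: min(368, 619, 386) = 368.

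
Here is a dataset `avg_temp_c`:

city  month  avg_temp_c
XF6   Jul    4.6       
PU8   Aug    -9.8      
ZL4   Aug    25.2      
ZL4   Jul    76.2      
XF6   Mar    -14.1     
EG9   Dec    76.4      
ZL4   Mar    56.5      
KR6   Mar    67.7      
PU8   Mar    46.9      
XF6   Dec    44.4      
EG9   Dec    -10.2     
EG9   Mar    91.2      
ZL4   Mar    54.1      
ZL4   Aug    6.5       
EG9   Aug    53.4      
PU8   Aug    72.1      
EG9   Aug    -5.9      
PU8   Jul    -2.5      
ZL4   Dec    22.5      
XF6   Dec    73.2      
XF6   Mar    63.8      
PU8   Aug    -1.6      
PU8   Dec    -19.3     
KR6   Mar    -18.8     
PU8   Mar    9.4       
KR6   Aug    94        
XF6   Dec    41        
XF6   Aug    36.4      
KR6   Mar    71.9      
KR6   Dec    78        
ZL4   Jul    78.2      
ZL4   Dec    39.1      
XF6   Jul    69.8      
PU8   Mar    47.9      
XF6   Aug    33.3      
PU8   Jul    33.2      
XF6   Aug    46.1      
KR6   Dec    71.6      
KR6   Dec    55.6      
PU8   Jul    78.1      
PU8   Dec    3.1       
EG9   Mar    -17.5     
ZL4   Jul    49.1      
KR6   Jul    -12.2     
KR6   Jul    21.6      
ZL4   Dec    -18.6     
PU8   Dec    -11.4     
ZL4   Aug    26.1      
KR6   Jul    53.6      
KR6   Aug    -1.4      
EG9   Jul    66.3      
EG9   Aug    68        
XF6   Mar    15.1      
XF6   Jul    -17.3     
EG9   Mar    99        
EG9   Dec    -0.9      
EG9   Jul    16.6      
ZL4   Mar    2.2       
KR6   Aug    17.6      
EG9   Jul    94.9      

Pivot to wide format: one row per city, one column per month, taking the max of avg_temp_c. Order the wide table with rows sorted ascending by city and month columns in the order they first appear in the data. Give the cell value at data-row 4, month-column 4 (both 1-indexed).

73.2

With rows sorted ascending by city, row 4 is city=XF6. month columns in first-appearance order: Jul, Aug, Mar, Dec; column 4 is Dec.
Long rows with city=XF6, month=Dec: max(44.4, 73.2, 41) = 73.2.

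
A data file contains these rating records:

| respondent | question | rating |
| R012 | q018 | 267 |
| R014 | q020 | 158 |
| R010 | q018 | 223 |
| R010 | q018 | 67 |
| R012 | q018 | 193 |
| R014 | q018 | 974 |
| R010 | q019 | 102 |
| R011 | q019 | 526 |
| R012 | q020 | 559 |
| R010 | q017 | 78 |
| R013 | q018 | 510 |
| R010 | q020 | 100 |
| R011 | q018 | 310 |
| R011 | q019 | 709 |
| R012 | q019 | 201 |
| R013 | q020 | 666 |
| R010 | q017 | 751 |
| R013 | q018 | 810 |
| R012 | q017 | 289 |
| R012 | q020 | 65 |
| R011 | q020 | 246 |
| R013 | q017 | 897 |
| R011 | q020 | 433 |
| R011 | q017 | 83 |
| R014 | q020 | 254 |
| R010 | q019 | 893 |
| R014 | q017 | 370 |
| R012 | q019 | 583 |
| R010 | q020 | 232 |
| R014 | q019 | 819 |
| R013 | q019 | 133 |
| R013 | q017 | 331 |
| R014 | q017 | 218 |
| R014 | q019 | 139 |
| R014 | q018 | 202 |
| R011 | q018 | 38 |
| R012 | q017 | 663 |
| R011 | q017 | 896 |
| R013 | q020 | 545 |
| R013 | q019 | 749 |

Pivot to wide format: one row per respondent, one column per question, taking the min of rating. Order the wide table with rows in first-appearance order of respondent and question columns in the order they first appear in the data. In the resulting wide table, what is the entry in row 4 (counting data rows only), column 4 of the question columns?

83

With rows in first-appearance order of respondent, row 4 is respondent=R011. question columns in first-appearance order: q018, q020, q019, q017; column 4 is q017.
Long rows with respondent=R011, question=q017: min(83, 896) = 83.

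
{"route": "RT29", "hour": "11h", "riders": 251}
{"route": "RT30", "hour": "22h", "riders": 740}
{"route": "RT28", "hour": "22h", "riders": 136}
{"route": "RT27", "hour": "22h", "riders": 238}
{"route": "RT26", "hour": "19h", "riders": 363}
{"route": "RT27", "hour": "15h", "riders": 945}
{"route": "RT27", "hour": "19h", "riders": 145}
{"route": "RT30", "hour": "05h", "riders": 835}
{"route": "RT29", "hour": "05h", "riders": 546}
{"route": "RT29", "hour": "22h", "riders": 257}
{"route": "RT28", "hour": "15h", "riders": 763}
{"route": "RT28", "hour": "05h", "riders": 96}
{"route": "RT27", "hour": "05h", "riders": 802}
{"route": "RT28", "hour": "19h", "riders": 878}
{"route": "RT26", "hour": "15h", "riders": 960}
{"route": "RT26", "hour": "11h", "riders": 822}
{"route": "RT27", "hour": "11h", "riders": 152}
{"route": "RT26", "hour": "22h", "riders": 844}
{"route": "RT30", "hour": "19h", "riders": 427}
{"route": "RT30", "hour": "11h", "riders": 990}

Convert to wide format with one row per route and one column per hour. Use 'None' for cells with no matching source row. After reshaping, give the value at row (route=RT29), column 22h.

257

The long row with route=RT29, hour=22h has riders=257.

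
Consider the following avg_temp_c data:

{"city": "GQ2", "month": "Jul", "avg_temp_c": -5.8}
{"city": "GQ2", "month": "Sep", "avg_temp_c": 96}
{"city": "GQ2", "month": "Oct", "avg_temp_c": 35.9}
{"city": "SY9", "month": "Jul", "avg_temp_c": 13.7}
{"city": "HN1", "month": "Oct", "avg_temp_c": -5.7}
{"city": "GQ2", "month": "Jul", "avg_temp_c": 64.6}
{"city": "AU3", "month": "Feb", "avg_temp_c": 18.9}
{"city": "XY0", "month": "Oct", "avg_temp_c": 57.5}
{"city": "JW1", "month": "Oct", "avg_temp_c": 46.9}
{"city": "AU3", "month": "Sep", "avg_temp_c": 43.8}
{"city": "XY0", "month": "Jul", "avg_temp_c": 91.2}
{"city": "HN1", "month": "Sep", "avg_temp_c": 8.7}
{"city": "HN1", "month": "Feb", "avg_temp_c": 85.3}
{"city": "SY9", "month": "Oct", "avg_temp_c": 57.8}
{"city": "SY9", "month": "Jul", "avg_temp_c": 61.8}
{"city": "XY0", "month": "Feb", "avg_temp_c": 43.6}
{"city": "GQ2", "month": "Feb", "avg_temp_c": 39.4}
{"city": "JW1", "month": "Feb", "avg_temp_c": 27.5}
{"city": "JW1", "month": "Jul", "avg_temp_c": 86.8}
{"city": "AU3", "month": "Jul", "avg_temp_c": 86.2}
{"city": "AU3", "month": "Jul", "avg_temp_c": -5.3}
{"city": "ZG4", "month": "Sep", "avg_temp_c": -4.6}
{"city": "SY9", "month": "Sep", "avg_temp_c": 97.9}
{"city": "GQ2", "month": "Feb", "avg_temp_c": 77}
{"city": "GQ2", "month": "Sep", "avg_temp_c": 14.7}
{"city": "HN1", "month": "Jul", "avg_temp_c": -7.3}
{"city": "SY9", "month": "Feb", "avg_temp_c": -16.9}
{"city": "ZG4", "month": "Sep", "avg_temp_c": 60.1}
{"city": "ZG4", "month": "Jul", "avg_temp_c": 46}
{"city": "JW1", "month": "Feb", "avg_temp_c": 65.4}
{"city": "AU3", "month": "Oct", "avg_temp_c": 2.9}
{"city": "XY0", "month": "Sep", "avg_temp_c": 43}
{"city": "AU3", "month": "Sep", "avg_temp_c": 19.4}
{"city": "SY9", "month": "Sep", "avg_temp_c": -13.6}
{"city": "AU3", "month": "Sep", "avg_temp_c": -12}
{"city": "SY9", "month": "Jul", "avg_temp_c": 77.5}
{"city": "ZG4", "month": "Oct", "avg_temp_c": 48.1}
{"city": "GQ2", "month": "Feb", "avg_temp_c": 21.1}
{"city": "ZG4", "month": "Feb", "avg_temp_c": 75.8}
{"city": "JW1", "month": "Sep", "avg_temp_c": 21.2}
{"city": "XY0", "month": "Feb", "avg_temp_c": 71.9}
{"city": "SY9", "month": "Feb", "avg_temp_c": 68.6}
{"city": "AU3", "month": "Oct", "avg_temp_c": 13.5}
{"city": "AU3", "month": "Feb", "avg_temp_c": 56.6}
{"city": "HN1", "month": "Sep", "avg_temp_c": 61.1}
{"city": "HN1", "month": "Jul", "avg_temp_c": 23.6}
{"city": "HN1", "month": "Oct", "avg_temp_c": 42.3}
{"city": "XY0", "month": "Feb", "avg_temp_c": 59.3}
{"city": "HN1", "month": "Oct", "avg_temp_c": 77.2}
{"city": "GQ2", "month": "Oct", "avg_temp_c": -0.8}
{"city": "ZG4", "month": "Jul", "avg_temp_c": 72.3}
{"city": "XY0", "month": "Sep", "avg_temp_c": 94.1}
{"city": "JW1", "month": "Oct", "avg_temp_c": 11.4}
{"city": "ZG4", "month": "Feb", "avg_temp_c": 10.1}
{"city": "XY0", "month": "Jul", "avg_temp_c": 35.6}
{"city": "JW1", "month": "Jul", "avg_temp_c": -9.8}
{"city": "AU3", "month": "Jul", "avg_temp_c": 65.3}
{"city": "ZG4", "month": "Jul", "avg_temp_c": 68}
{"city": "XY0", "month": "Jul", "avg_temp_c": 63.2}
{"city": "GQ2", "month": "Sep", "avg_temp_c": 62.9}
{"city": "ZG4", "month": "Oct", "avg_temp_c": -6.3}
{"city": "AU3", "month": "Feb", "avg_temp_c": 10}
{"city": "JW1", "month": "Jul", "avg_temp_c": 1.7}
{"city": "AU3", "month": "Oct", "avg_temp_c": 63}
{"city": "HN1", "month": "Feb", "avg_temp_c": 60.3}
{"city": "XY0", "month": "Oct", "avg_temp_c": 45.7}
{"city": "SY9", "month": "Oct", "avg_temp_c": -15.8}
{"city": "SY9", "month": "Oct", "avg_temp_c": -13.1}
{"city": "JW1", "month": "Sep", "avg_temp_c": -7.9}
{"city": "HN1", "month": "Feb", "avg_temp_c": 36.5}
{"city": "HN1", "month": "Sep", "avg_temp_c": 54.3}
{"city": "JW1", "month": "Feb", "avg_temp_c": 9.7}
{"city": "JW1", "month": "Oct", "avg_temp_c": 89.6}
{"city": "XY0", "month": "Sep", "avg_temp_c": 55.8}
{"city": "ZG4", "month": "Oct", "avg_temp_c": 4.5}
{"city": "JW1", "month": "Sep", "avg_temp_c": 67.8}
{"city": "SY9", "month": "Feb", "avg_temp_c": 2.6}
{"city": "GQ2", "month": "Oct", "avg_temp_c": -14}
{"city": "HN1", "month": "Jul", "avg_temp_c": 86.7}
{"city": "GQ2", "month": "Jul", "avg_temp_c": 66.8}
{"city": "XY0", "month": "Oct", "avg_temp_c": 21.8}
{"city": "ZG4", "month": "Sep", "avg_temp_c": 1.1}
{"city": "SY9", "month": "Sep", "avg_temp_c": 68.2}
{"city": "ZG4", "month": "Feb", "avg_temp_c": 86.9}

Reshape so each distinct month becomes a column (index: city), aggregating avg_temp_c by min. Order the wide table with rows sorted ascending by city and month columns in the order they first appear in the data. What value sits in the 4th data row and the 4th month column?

With rows sorted ascending by city, row 4 is city=JW1. month columns in first-appearance order: Jul, Sep, Oct, Feb; column 4 is Feb.
Long rows with city=JW1, month=Feb: min(27.5, 65.4, 9.7) = 9.7.

9.7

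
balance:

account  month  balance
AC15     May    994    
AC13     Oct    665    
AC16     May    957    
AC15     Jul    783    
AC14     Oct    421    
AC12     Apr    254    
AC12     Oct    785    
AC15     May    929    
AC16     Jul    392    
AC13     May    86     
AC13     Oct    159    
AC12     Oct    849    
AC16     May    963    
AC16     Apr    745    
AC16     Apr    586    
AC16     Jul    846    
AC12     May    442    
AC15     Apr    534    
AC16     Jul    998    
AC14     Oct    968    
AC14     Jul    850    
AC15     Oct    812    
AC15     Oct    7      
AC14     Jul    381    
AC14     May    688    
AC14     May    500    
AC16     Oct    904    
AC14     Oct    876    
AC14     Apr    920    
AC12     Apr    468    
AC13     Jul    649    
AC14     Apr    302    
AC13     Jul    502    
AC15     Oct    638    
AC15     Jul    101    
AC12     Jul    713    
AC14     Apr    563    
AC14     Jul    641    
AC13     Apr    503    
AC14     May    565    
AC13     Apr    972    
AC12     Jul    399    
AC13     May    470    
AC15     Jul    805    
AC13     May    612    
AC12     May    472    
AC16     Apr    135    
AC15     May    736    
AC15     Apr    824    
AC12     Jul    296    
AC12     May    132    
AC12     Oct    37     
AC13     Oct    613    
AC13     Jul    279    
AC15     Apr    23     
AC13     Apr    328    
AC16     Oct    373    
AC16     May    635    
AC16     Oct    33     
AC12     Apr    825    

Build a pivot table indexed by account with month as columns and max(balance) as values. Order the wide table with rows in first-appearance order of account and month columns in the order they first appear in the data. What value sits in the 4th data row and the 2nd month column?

With rows in first-appearance order of account, row 4 is account=AC14. month columns in first-appearance order: May, Oct, Jul, Apr; column 2 is Oct.
Long rows with account=AC14, month=Oct: max(421, 968, 876) = 968.

968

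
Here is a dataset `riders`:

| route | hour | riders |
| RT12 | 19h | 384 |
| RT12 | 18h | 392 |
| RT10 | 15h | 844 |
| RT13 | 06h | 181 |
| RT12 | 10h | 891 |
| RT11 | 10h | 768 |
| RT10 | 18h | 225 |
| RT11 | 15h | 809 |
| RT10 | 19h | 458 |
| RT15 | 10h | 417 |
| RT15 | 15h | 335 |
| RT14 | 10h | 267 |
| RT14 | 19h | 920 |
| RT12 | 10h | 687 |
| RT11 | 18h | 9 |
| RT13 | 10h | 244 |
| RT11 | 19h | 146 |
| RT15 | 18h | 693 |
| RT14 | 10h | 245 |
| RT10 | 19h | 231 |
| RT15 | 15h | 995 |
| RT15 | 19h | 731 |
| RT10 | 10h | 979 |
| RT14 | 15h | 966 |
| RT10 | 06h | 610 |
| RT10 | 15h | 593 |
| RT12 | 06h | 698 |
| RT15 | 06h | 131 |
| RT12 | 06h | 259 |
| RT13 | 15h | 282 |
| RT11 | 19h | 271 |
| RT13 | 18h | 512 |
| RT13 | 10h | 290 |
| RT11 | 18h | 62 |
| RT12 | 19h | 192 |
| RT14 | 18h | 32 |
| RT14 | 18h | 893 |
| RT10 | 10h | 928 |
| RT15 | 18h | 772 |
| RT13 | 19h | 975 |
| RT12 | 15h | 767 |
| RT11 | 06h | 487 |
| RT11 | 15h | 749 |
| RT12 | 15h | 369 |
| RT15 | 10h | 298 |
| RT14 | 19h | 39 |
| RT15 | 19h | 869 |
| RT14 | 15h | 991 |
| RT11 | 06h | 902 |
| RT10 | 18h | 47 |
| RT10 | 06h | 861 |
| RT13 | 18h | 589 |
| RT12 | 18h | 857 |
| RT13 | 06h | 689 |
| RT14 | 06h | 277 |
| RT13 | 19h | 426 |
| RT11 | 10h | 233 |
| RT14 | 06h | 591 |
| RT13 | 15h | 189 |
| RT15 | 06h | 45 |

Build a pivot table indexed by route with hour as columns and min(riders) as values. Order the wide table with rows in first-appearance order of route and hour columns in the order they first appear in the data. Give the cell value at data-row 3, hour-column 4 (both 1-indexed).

181

With rows in first-appearance order of route, row 3 is route=RT13. hour columns in first-appearance order: 19h, 18h, 15h, 06h, 10h; column 4 is 06h.
Long rows with route=RT13, hour=06h: min(181, 689) = 181.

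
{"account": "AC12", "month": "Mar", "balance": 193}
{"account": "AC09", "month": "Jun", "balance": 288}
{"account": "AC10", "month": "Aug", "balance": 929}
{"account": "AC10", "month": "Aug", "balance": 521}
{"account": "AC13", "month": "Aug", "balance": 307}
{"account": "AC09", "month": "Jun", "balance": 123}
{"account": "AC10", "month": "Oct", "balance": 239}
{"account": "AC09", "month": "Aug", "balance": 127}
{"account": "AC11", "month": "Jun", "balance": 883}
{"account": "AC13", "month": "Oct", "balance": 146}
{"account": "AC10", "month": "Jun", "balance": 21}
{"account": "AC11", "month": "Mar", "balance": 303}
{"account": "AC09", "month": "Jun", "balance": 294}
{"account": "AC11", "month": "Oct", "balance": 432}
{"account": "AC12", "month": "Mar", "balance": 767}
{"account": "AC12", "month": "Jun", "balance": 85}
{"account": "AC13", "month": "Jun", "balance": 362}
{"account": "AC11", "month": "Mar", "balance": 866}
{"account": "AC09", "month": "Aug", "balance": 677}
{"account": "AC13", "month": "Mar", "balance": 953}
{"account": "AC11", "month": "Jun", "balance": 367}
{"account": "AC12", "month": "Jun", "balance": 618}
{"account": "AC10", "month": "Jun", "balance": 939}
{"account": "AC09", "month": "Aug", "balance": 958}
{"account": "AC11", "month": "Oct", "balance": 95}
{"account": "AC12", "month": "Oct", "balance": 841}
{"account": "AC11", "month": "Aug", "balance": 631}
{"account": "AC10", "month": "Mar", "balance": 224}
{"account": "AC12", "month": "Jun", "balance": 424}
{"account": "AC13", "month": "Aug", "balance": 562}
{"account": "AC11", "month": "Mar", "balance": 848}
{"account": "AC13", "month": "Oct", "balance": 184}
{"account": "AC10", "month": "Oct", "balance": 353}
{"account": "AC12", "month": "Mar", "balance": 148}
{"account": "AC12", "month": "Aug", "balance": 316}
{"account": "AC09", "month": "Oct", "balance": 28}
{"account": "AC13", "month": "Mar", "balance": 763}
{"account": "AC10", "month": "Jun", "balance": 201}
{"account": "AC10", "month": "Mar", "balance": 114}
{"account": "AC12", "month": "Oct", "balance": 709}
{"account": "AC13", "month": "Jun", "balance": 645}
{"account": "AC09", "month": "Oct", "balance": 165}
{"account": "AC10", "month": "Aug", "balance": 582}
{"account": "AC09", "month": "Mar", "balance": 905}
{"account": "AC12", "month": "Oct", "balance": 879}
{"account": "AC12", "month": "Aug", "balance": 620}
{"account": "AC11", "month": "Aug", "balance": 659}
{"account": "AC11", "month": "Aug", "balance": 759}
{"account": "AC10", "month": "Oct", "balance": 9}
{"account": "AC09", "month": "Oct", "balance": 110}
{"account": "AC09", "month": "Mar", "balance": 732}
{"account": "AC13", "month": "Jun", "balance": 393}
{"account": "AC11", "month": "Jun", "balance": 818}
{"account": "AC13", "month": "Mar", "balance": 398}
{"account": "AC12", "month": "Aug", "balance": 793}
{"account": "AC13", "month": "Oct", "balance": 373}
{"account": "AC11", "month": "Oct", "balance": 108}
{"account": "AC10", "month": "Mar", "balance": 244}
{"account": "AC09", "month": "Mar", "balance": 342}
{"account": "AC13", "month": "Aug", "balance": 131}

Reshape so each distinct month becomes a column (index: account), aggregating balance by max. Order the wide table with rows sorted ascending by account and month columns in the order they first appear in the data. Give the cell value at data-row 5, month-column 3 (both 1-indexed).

With rows sorted ascending by account, row 5 is account=AC13. month columns in first-appearance order: Mar, Jun, Aug, Oct; column 3 is Aug.
Long rows with account=AC13, month=Aug: max(307, 562, 131) = 562.

562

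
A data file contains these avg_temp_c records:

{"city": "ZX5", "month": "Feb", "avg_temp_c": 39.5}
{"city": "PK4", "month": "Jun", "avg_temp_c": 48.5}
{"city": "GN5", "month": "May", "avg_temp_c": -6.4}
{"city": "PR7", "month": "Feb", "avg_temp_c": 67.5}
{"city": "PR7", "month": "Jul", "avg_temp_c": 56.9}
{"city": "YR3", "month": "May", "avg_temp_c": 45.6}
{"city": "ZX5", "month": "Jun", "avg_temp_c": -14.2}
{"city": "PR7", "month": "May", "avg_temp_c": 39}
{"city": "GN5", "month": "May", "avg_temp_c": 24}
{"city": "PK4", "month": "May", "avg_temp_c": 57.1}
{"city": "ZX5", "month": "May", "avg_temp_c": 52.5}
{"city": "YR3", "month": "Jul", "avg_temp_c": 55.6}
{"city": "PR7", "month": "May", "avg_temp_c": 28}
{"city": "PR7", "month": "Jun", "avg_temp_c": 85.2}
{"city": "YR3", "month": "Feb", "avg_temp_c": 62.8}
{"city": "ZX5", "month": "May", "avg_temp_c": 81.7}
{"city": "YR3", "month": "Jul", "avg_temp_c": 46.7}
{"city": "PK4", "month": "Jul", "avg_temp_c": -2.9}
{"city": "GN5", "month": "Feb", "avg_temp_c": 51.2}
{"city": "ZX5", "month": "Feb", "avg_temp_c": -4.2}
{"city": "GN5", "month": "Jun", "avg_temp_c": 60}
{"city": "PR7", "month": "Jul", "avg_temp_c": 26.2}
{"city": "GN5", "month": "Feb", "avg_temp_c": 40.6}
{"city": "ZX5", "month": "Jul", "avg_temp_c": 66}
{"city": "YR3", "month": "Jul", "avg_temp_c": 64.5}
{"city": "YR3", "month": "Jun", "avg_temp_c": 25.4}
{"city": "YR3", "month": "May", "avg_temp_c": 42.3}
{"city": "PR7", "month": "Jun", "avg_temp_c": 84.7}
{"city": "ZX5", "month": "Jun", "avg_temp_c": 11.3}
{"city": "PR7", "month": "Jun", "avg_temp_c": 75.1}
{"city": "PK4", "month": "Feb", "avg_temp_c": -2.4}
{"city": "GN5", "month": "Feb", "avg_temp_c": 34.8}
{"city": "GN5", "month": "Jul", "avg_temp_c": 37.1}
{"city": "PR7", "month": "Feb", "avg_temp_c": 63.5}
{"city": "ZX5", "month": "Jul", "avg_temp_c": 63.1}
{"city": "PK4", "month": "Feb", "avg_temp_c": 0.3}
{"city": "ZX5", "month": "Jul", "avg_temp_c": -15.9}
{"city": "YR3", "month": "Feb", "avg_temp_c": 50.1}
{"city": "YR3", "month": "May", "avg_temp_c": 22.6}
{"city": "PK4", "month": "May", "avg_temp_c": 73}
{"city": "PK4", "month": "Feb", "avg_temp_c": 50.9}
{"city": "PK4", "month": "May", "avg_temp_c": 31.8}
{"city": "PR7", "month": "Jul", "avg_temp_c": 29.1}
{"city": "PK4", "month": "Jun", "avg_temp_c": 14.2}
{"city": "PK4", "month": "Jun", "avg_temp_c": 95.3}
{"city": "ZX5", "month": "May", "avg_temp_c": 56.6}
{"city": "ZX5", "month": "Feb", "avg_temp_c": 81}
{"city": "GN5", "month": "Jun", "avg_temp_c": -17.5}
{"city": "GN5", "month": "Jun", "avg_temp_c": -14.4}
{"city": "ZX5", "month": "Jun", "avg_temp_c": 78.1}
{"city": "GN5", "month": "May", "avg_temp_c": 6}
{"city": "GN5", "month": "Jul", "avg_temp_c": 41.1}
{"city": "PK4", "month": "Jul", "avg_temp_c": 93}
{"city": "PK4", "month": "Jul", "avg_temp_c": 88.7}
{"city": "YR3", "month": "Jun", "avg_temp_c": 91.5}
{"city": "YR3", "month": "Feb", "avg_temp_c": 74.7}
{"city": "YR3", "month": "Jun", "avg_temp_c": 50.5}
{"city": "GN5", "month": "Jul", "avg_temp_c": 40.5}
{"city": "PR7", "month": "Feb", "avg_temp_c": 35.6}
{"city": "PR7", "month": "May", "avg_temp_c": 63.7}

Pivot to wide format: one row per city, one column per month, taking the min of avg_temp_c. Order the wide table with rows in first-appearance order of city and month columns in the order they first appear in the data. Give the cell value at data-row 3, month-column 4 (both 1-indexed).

With rows in first-appearance order of city, row 3 is city=GN5. month columns in first-appearance order: Feb, Jun, May, Jul; column 4 is Jul.
Long rows with city=GN5, month=Jul: min(37.1, 41.1, 40.5) = 37.1.

37.1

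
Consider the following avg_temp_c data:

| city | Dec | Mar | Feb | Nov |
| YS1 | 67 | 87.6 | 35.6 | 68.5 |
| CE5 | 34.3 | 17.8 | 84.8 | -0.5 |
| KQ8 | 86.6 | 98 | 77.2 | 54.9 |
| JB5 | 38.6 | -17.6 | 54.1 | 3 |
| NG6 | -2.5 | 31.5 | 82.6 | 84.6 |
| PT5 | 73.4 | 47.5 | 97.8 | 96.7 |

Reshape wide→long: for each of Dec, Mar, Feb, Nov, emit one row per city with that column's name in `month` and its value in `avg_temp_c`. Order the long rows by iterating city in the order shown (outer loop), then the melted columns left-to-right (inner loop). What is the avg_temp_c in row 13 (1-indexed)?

38.6

24 rows total (6 × 4). Row 13: index ⌊(13-1)/4⌋ = 3 into city → JB5; (13-1) mod 4 = 0 into the melted columns → Dec.
So row 13 is (JB5, Dec, 38.6); avg_temp_c = 38.6.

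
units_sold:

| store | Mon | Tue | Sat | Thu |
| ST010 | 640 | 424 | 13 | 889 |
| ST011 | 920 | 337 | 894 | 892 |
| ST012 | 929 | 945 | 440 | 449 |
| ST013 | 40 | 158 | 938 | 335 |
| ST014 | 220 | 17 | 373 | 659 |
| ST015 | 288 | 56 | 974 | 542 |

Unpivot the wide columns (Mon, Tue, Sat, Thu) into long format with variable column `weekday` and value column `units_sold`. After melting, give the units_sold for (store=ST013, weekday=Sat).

938

Unpivoting turns each (store, wide-column) pair into one long row.
The wide cell at row ST013, column Sat holds 938, so the long row (ST013, Sat) has units_sold=938.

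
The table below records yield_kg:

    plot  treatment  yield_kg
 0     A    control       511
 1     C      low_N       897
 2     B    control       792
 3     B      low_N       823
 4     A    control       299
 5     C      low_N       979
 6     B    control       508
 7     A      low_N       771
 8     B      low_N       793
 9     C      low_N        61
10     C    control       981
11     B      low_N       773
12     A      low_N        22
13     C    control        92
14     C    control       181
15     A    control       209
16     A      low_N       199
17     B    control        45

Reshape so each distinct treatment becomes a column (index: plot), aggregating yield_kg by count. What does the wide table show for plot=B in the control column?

3

Rows with plot=B and treatment=control: yield_kg values are 792, 508, 45.
3 rows match — count = 3.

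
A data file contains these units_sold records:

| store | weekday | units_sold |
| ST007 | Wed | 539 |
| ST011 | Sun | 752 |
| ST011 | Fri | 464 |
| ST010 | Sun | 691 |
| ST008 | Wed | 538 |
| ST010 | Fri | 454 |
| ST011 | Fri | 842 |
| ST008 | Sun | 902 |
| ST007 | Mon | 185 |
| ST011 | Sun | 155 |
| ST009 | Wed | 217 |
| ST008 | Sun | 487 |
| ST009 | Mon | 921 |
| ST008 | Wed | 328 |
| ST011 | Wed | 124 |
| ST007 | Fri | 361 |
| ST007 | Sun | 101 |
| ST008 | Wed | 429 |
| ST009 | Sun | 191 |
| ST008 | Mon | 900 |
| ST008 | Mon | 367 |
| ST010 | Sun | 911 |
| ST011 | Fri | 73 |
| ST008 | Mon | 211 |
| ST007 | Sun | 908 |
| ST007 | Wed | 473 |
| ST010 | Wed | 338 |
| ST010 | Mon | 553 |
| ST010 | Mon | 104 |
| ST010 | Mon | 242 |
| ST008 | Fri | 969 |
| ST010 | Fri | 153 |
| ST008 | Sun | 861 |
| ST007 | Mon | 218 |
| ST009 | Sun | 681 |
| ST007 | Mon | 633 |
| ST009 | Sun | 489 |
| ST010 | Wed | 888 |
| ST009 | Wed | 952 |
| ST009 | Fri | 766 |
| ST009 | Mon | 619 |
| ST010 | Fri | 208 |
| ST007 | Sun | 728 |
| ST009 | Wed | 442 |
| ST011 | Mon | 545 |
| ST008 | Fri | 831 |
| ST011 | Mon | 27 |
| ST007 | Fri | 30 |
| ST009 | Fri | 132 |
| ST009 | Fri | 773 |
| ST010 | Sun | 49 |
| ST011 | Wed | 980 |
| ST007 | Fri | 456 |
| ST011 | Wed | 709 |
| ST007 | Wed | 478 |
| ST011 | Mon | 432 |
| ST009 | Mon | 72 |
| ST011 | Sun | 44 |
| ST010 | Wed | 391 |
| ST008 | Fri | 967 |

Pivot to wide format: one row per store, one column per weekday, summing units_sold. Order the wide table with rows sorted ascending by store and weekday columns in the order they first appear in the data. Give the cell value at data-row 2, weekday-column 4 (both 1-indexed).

1478

With rows sorted ascending by store, row 2 is store=ST008. weekday columns in first-appearance order: Wed, Sun, Fri, Mon; column 4 is Mon.
Long rows with store=ST008, weekday=Mon: 900 + 367 + 211 = 1478.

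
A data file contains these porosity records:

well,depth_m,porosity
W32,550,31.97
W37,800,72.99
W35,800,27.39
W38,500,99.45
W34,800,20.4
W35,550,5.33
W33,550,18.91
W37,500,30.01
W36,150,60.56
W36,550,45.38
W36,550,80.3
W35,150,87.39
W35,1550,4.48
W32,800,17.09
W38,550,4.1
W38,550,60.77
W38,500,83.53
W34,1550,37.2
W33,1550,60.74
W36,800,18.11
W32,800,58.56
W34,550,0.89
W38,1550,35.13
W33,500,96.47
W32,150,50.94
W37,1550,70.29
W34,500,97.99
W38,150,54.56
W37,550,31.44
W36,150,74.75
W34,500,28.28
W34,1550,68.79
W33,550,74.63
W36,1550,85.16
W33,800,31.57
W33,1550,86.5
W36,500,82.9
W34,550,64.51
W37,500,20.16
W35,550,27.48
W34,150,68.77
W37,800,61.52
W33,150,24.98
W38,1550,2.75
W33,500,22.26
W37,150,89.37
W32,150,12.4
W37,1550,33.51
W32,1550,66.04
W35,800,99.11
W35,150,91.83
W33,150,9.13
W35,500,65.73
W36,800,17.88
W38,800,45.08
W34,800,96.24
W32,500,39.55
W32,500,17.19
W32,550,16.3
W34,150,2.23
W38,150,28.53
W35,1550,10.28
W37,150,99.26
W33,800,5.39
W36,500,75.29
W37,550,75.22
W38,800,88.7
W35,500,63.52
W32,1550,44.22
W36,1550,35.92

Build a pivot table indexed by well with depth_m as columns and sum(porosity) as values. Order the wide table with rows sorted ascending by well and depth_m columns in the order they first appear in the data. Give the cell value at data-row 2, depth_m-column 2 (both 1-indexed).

With rows sorted ascending by well, row 2 is well=W33. depth_m columns in first-appearance order: 550, 800, 500, 150, 1550; column 2 is 800.
Long rows with well=W33, depth_m=800: 31.57 + 5.39 = 36.96.

36.96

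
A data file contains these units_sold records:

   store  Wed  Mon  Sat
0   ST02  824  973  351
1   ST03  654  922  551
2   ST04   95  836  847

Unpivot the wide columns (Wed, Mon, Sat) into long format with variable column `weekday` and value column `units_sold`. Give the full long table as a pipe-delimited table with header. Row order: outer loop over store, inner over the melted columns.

Each (store, column) pair becomes one row: 3 × 3 = 9 rows.
For example, (ST02, Wed) → units_sold=824.

| store | weekday | units_sold |
| ST02 | Wed | 824 |
| ST02 | Mon | 973 |
| ST02 | Sat | 351 |
| ST03 | Wed | 654 |
| ST03 | Mon | 922 |
| ST03 | Sat | 551 |
| ST04 | Wed | 95 |
| ST04 | Mon | 836 |
| ST04 | Sat | 847 |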